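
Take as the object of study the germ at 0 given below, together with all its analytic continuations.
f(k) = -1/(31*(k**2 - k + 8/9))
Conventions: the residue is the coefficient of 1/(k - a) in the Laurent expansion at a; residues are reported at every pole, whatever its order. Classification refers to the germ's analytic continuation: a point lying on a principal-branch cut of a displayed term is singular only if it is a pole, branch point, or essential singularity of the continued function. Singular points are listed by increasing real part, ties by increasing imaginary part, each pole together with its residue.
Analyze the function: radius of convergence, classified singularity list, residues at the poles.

Denominator factor (k**2 - k + 8/9): discriminant -23/9, complex-conjugate roots (1/2) + ((1/6)*sqrt(23))*i and (1/2) - ((1/6)*sqrt(23))*i; poles of order 1, moduli (2/3)*sqrt(2) and (2/3)*sqrt(2).
The radius of convergence is the smallest modulus among the singular points: (2/3)*sqrt(2).
The factor k**2 - k + 8/9 splits as (k - a)(k - a') with a = (1/2) - ((1/6)*sqrt(23))*i, a' = (1/2) + ((1/6)*sqrt(23))*i. At the order-1 pole a set g(k) = (k - a)*f(k) = [-1/31] / (k - a').
Simple pole: residue = g(a) at a = (1/2) - ((1/6)*sqrt(23))*i, which is -((3/713)*sqrt(23))*i.
The factor k**2 - k + 8/9 splits as (k - a)(k - a') with a = (1/2) + ((1/6)*sqrt(23))*i, a' = (1/2) - ((1/6)*sqrt(23))*i. At the order-1 pole a set g(k) = (k - a)*f(k) = [-1/31] / (k - a').
Simple pole: residue = g(a) at a = (1/2) + ((1/6)*sqrt(23))*i, which is ((3/713)*sqrt(23))*i.
List the singular points by increasing real part (a conjugate pair: the negative imaginary part first).

Radius of convergence at 0: (2/3)*sqrt(2).
At (1/2) - ((1/6)*sqrt(23))*i: a pole of order 1; residue -((3/713)*sqrt(23))*i.
At (1/2) + ((1/6)*sqrt(23))*i: a pole of order 1; residue ((3/713)*sqrt(23))*i.


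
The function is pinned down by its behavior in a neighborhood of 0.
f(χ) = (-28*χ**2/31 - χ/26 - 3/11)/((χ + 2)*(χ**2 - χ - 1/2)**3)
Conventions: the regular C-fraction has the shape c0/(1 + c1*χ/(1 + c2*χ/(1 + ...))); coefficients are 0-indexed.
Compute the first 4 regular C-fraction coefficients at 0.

Taylor coefficients (expand at 0): a_0 = 12/11, a_1 = -992/143, a_2 = 13260/341, a_3 = -780834/4433.
c0 = a_0 = 12/11. Peel one level at a time: if S = 1 + c*χ/S' with S'(0) = 1, then c is the χ-coefficient of S and S' = c*χ/(S - 1).
S_1 = c0/f = 1 + (248/39)*χ + (225919/47151)*χ^2 + ...; c1 = 248/39.
S_2 = c1*χ/(S_1 - 1) = 1 + (-225919/299832)*χ + (356416077/59105344)*χ^2 + ...; c2 = -225919/299832.
S_3 = c2*χ/(S_2 - 1) = 1 + (13900227003/1736865272)*χ + ...; c3 = 13900227003/1736865272.

The regular C-fraction coefficients are [12/11, 248/39, -225919/299832, 13900227003/1736865272].


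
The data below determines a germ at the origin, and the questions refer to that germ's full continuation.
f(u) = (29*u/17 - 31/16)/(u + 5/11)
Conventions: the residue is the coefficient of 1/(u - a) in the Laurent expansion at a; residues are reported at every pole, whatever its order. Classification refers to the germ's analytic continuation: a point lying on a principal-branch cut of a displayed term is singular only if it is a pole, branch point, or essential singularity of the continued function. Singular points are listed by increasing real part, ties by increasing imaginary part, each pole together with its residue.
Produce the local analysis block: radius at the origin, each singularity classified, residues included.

Denominator factor (u + 5/11): pole of order 1 at -5/11, modulus 5/11.
The radius of convergence is the smallest modulus among the singular points: 5/11.
At the order-1 pole -5/11 set g(u) = (u - (-5/11))*f(u) = 29*u/17 - 31/16.
Simple pole: residue = g(a) at a = -5/11, which is -8117/2992.

Radius of convergence at 0: 5/11.
At -5/11: a pole of order 1; residue -8117/2992.


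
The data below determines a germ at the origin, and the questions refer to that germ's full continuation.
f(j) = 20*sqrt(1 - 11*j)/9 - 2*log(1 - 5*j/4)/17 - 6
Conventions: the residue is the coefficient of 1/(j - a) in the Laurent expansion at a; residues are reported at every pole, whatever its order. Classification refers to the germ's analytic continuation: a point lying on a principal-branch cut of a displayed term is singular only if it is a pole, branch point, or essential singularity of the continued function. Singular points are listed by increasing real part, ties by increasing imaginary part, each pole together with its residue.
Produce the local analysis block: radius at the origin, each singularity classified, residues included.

Radius of convergence at 0: 1/11.
At 1/11: an algebraic (square-root) branch point.
At 4/5: a logarithmic branch point.

Branch term (-2/17)*log(1 - j/(4/5)): its argument vanishes at j = 4/5, a logarithmic branch point, modulus 4/5.
Branch term (20/9)*sqrt(1 - j/(1/11)): its argument vanishes at j = 1/11, a square-root branch point, modulus 1/11.
The radius of convergence is the smallest modulus among the singular points: 1/11.
List the singular points by increasing real part (a conjugate pair: the negative imaginary part first).


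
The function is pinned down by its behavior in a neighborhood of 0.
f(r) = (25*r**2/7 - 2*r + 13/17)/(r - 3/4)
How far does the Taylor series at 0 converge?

The radius of convergence is 3/4.

Denominator factor (r - 3/4): pole of order 1 at 3/4, modulus 3/4.
The radius of convergence is the smallest modulus among the singular points: 3/4.


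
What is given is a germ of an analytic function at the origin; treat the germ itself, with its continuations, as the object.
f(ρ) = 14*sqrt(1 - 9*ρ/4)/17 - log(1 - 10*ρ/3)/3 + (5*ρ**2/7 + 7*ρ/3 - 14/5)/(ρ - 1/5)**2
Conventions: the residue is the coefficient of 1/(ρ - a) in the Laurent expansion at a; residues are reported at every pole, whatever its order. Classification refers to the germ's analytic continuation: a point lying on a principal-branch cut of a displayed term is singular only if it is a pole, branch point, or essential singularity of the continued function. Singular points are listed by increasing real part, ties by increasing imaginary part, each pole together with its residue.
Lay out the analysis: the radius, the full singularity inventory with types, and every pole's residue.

Radius of convergence at 0: 1/5.
At 1/5: a pole of order 2; residue 55/21.
At 3/10: a logarithmic branch point.
At 4/9: an algebraic (square-root) branch point.

Denominator factor (ρ - 1/5)^2: pole of order 2 at 1/5, modulus 1/5.
Branch term (-1/3)*log(1 - ρ/(3/10)): its argument vanishes at ρ = 3/10, a logarithmic branch point, modulus 3/10.
Branch term (14/17)*sqrt(1 - ρ/(4/9)): its argument vanishes at ρ = 4/9, a square-root branch point, modulus 4/9.
The radius of convergence is the smallest modulus among the singular points: 1/5.
The branch terms are analytic at 1/5 and contribute nothing to the residue; only the rational part matters.
At the order-2 pole 1/5 set g(ρ) = (ρ - (1/5))^2*(rational part) = 5*ρ**2/7 + 7*ρ/3 - 14/5.
Order-2 pole: residue = g'(a); g'(1/5) = 55/21, so the residue is 55/21.
List the singular points by increasing real part (a conjugate pair: the negative imaginary part first).


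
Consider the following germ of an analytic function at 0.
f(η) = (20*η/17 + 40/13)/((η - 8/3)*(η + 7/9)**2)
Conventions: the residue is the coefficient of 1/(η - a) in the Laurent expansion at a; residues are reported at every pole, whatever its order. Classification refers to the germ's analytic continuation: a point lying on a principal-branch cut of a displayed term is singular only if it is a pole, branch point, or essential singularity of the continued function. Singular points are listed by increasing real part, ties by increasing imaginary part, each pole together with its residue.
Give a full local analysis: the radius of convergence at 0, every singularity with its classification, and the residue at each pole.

Denominator factor (η + 7/9)^2: pole of order 2 at -7/9, modulus 7/9.
Denominator factor (η - 8/3): pole of order 1 at 8/3, modulus 8/3.
The radius of convergence is the smallest modulus among the singular points: 7/9.
At the order-2 pole -7/9 set g(η) = (η - (-7/9))^2*f(η) = (20*η/17 + 40/13)/(η - 8/3).
Order-2 pole: residue = g'(a); g'(-7/9) = -111240/212381, so the residue is -111240/212381.
At the order-1 pole 8/3 set g(η) = (η - (8/3))*f(η) = (20*η/17 + 40/13)/(η + 7/9)**2.
Simple pole: residue = g(a) at a = 8/3, which is 111240/212381.
List the singular points by increasing real part (a conjugate pair: the negative imaginary part first).

Radius of convergence at 0: 7/9.
At -7/9: a pole of order 2; residue -111240/212381.
At 8/3: a pole of order 1; residue 111240/212381.


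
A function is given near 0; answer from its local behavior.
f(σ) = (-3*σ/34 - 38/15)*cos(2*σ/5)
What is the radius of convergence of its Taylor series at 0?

The radius of convergence is infinite.

The factor cos(2*σ/5) is entire and contributes no finite singular point.
The polynomial part has no poles.
No finite singular points: the Taylor series at 0 converges everywhere.


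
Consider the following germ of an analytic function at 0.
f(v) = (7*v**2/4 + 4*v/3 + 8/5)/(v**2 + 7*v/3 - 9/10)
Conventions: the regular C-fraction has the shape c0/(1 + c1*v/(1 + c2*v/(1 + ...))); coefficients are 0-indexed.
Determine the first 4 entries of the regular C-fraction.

Taylor coefficients (expand at 0): a_0 = -16/9, a_1 = -1480/243, a_2 = -258635/13122, a_3 = -10251025/177147.
c0 = a_0 = -16/9. Peel one level at a time: if S = 1 + c*v/S' with S'(0) = 1, then c is the v-coefficient of S and S' = c*v/(S - 1).
S_1 = c0/f = 1 + (-185/54)*v + (1685/2592)*v^2 + ...; c1 = -185/54.
S_2 = c1*v/(S_1 - 1) = 1 + (337/1776)*v + (340521/350464)*v^2 + ...; c2 = 337/1776.
S_3 = c2*v/(S_2 - 1) = 1 + (-1021563/199504)*v + ...; c3 = -1021563/199504.

The regular C-fraction coefficients are [-16/9, -185/54, 337/1776, -1021563/199504].


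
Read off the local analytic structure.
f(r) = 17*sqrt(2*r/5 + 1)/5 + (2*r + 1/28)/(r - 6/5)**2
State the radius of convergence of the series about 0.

The radius of convergence is 6/5.

Denominator factor (r - 6/5)^2: pole of order 2 at 6/5, modulus 6/5.
Branch term (17/5)*sqrt(1 - r/(-5/2)): its argument vanishes at r = -5/2, a square-root branch point, modulus 5/2.
The radius of convergence is the smallest modulus among the singular points: 6/5.


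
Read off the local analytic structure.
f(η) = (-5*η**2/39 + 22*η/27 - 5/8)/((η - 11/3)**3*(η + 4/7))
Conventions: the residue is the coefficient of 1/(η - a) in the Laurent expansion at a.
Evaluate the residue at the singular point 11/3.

The residue is -1090733/73316776.

At the order-3 pole 11/3 set g(η) = (η - (11/3))^3*f(η) = (-5*η**2/39 + 22*η/27 - 5/8)/(η + 4/7).
Order-3 pole: residue = g''(a)/2; g''(11/3) = -1090733/36658388, so the residue is -1090733/73316776.


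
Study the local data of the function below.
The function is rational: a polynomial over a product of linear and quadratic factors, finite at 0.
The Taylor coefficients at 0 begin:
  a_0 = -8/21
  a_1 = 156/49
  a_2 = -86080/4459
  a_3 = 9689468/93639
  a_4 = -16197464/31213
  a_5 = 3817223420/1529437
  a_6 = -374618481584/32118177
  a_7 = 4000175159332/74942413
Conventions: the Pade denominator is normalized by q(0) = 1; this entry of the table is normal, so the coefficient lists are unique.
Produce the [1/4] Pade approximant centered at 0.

Taylor coefficients needed (read off): a_0 = -8/21, a_1 = 156/49, a_2 = -86080/4459, a_3 = 9689468/93639, a_4 = -16197464/31213, a_5 = 3817223420/1529437.
Write the denominator as Q(ψ) = 1 + q1*ψ + q2*ψ^2 + q3*ψ^3 + q4*ψ^4. Requiring Q*f - P = O(ψ^6) with deg P <= 1 kills the coefficients of ψ^2..ψ^5 in Q*f:
  ψ^2: a_2 + q1*a_1 + q2*a_0 = 0, i.e. -86080/4459 + (156/49)*q1 + (-8/21)*q2 = 0.
  ψ^3: a_3 + q1*a_2 + q2*a_1 + q3*a_0 = 0, i.e. 9689468/93639 + (-86080/4459)*q1 + (156/49)*q2 + (-8/21)*q3 = 0.
  ψ^4: a_4 + q1*a_3 + q2*a_2 + q3*a_1 + q4*a_0 = 0, i.e. -16197464/31213 + (9689468/93639)*q1 + (-86080/4459)*q2 + (156/49)*q3 + (-8/21)*q4 = 0.
  ψ^5: a_5 + q1*a_4 + q2*a_3 + q3*a_2 + q4*a_1 = 0, i.e. 3817223420/1529437 + (-16197464/31213)*q1 + (9689468/93639)*q2 + (-86080/4459)*q3 + (156/49)*q4 = 0.
Solving this linear system: q1 = 716768142/90512429, q2 = 127710570831/8236631039, q3 = -105801928/1176661577, q4 = 250015355568/107076203507.
The numerator is Q*f truncated at degree 1: P0 = a_0 = -8/21; P1 = a_1 + q1*a_0 = 105752420/633587003.

The Pade approximant has numerator coefficients [-8/21, 105752420/633587003]; denominator coefficients [1, 716768142/90512429, 127710570831/8236631039, -105801928/1176661577, 250015355568/107076203507].


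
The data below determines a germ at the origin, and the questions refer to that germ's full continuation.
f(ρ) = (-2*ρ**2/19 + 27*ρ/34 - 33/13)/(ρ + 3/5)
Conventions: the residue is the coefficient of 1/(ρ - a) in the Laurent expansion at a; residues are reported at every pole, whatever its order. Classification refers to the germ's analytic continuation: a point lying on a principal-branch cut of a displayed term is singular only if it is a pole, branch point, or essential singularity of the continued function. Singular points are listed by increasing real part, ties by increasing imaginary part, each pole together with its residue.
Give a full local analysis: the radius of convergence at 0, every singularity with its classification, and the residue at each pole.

Denominator factor (ρ + 3/5): pole of order 1 at -3/5, modulus 3/5.
The radius of convergence is the smallest modulus among the singular points: 3/5.
At the order-1 pole -3/5 set g(ρ) = (ρ - (-3/5))*f(ρ) = -2*ρ**2/19 + 27*ρ/34 - 33/13.
Simple pole: residue = g(a) at a = -3/5, which is -640941/209950.

Radius of convergence at 0: 3/5.
At -3/5: a pole of order 1; residue -640941/209950.


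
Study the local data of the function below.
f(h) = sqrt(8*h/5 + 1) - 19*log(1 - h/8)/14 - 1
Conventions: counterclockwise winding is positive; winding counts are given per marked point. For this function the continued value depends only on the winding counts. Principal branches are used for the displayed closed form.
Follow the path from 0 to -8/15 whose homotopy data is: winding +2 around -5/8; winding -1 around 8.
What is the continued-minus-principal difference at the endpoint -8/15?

Continued minus principal equals (19/7)*pi*i.

The rational part is single-valued and drops out of the difference; each branch term changes only by its own monodromy.
(1)*sqrt(1 - h/(-5/8)): winding +2 is even, the square root returns to the same sheet, contribution 0.
(-19/14)*log(1 - h/(8)): each positive loop around 8 adds 2*pi*i to the log, so winding -1 contributes (-19/14)*(-1)*2*pi*i = (19/7)*pi*i.
Summing the contributions at h = -8/15 gives (19/7)*pi*i.


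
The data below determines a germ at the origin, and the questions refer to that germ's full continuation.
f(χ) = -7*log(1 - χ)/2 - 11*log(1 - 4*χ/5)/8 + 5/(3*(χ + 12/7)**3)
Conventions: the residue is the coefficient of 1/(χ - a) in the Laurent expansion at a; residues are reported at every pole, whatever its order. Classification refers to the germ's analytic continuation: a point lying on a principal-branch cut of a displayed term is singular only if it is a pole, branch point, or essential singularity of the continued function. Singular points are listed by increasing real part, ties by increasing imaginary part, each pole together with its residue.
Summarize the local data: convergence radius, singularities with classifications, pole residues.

Radius of convergence at 0: 1.
At -12/7: a pole of order 3; residue 0.
At 1: a logarithmic branch point.
At 5/4: a logarithmic branch point.

Denominator factor (χ + 12/7)^3: pole of order 3 at -12/7, modulus 12/7.
Branch term (-11/8)*log(1 - χ/(5/4)): its argument vanishes at χ = 5/4, a logarithmic branch point, modulus 5/4.
Branch term (-7/2)*log(1 - χ/(1)): its argument vanishes at χ = 1, a logarithmic branch point, modulus 1.
The radius of convergence is the smallest modulus among the singular points: 1.
The branch terms are analytic at -12/7 and contribute nothing to the residue; only the rational part matters.
At the order-3 pole -12/7 set g(χ) = (χ - (-12/7))^3*(rational part) = 5/3.
Order-3 pole: residue = g''(a)/2; g''(-12/7) = 0, so the residue is 0.
List the singular points by increasing real part (a conjugate pair: the negative imaginary part first).


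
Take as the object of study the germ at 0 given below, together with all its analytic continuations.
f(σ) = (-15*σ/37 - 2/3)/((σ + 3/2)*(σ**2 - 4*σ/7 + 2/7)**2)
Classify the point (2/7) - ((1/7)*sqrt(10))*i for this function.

The point is a pole of order 2.

The denominator factor σ**2 - 4*σ/7 + 2/7 vanishes at (2/7) - ((1/7)*sqrt(10))*i and appears to the power 2; the numerator there equals (-608/777) + ((15/259)*sqrt(10))*i, nonzero, and no other factor vanishes.
Hence a pole whose order is the multiplicity, 2.


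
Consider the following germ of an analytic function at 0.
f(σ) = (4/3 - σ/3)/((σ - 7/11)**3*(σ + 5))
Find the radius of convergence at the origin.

The radius of convergence is 7/11.

Denominator factor (σ - 7/11)^3: pole of order 3 at 7/11, modulus 7/11.
Denominator factor (σ + 5): pole of order 1 at -5, modulus 5.
The radius of convergence is the smallest modulus among the singular points: 7/11.


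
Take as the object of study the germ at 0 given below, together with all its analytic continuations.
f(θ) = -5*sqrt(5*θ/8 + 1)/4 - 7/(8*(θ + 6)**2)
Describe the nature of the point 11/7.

The point is a regular point.

Denominator factors: θ + 6 = 53/7 at θ = 11/7 — none vanishes.
Branch term sqrt(1 - θ/(-8/5)): argument at 11/7 is 111/56, nonzero, so 11/7 is not its branch point (a point on a principal cut is still regular for the continued germ).
So the germ continues analytically to 11/7.


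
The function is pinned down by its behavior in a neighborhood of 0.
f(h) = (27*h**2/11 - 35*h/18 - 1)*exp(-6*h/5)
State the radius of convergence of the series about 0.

The factor exp(-6*h/5) is entire and contributes no finite singular point.
The polynomial part has no poles.
No finite singular points: the Taylor series at 0 converges everywhere.

The radius of convergence is infinite.


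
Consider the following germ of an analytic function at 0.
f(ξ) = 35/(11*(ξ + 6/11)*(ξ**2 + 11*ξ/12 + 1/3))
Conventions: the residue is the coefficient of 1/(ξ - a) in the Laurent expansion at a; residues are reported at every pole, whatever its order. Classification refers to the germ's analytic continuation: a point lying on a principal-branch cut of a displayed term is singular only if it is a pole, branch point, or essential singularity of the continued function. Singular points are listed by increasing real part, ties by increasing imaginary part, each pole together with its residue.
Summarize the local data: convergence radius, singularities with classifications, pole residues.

Denominator factor (ξ + 6/11): pole of order 1 at -6/11, modulus 6/11.
Denominator factor (ξ**2 + 11*ξ/12 + 1/3): discriminant -71/144, complex-conjugate roots (-11/24) + ((1/24)*sqrt(71))*i and (-11/24) - ((1/24)*sqrt(71))*i; poles of order 1, moduli (1/3)*sqrt(3) and (1/3)*sqrt(3).
The radius of convergence is the smallest modulus among the singular points: 6/11.
At the order-1 pole -6/11 set g(ξ) = (ξ - (-6/11))*f(ξ) = 35/(11*(ξ**2 + 11*ξ/12 + 1/3)).
Simple pole: residue = g(a) at a = -6/11, which is 462/19.
The factor ξ**2 + 11*ξ/12 + 1/3 splits as (ξ - a)(ξ - a') with a = (-11/24) - ((1/24)*sqrt(71))*i, a' = (-11/24) + ((1/24)*sqrt(71))*i. At the order-1 pole a set g(ξ) = (ξ - a)*f(ξ) = [35/(11*(ξ + 6/11))] / (ξ - a').
Simple pole: residue = g(a) at a = (-11/24) - ((1/24)*sqrt(71))*i, which is (-231/19) + ((483/1349)*sqrt(71))*i.
The factor ξ**2 + 11*ξ/12 + 1/3 splits as (ξ - a)(ξ - a') with a = (-11/24) + ((1/24)*sqrt(71))*i, a' = (-11/24) - ((1/24)*sqrt(71))*i. At the order-1 pole a set g(ξ) = (ξ - a)*f(ξ) = [35/(11*(ξ + 6/11))] / (ξ - a').
Simple pole: residue = g(a) at a = (-11/24) + ((1/24)*sqrt(71))*i, which is (-231/19) - ((483/1349)*sqrt(71))*i.
List the singular points by increasing real part (a conjugate pair: the negative imaginary part first).

Radius of convergence at 0: 6/11.
At -6/11: a pole of order 1; residue 462/19.
At (-11/24) - ((1/24)*sqrt(71))*i: a pole of order 1; residue (-231/19) + ((483/1349)*sqrt(71))*i.
At (-11/24) + ((1/24)*sqrt(71))*i: a pole of order 1; residue (-231/19) - ((483/1349)*sqrt(71))*i.


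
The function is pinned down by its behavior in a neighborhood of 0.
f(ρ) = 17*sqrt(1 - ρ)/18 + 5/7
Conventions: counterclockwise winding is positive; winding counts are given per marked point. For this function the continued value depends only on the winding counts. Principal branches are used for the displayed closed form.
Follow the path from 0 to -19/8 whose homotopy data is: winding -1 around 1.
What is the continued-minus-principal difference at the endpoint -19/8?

Continued minus principal equals -(17/12)*sqrt(6).

The rational part is single-valued and drops out of the difference; each branch term changes only by its own monodromy.
(17/18)*sqrt(1 - ρ/(1)): winding -1 is odd, the square root flips sign, contributing -2*(17/18)*sqrt(1 - (-19/8)/(1)) = -2*(17/18)*sqrt(27/8) = -(17/12)*sqrt(6).
Summing the contributions at ρ = -19/8 gives -(17/12)*sqrt(6).


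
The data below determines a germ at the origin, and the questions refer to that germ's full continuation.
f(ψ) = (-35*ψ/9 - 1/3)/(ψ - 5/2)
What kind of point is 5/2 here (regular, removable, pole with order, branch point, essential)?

The point is a pole of order 1.

The denominator factor ψ - 5/2 vanishes at 5/2 and appears to the power 1; the numerator there equals -181/18, nonzero, and no other factor vanishes.
Hence a pole whose order is the multiplicity, 1.


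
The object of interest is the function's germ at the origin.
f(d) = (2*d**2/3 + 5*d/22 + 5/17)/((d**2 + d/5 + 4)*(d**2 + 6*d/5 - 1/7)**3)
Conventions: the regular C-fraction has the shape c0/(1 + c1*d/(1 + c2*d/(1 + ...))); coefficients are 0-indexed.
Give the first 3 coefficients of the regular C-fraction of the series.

The regular C-fraction coefficients are [-1715/68, -5703/220, 15059747/1881990].

Taylor coefficients (expand at 0): a_0 = -1715/68, a_1 = -1956129/2992, a_2 = -2103311329/179520.
c0 = a_0 = -1715/68. Peel one level at a time: if S = 1 + c*d/S' with S'(0) = 1, then c is the d-coefficient of S and S' = c*d/(S - 1).
S_1 = c0/f = 1 + (-5703/220)*d + (15059747/72600)*d^2 + ...; c1 = -5703/220.
S_2 = c1*d/(S_1 - 1) = 1 + (15059747/1881990)*d + ...; c2 = 15059747/1881990.


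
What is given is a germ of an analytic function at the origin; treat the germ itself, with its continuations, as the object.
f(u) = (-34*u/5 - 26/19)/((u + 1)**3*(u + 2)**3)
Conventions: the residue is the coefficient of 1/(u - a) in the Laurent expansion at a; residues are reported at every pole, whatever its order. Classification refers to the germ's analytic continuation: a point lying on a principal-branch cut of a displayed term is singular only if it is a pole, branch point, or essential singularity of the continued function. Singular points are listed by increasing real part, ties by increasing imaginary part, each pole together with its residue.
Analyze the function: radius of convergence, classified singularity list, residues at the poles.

Denominator factor (u + 2)^3: pole of order 3 at -2, modulus 2.
Denominator factor (u + 1)^3: pole of order 3 at -1, modulus 1.
The radius of convergence is the smallest modulus among the singular points: 1.
At the order-3 pole -2 set g(u) = (u - (-2))^3*f(u) = (-34*u/5 - 26/19)/(u + 1)**3.
Order-3 pole: residue = g''(a)/2; g''(-2) = -10068/95, so the residue is -5034/95.
At the order-3 pole -1 set g(u) = (u - (-1))^3*f(u) = (-34*u/5 - 26/19)/(u + 2)**3.
Order-3 pole: residue = g''(a)/2; g''(-1) = 10068/95, so the residue is 5034/95.
List the singular points by increasing real part (a conjugate pair: the negative imaginary part first).

Radius of convergence at 0: 1.
At -2: a pole of order 3; residue -5034/95.
At -1: a pole of order 3; residue 5034/95.


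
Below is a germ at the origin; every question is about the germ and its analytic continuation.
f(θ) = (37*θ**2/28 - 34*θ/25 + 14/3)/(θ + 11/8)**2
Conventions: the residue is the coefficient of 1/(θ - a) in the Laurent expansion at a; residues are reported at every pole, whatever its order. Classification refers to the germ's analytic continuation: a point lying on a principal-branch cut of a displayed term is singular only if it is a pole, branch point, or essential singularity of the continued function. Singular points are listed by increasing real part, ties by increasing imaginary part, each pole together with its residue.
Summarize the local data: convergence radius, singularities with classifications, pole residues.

Denominator factor (θ + 11/8)^2: pole of order 2 at -11/8, modulus 11/8.
The radius of convergence is the smallest modulus among the singular points: 11/8.
At the order-2 pole -11/8 set g(θ) = (θ - (-11/8))^2*f(θ) = 37*θ**2/28 - 34*θ/25 + 14/3.
Order-2 pole: residue = g'(a); g'(-11/8) = -13983/2800, so the residue is -13983/2800.

Radius of convergence at 0: 11/8.
At -11/8: a pole of order 2; residue -13983/2800.


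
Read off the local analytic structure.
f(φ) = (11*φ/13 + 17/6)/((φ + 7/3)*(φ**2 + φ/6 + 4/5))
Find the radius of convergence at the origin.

The radius of convergence is (2/5)*sqrt(5).

Denominator factor (φ + 7/3): pole of order 1 at -7/3, modulus 7/3.
Denominator factor (φ**2 + φ/6 + 4/5): discriminant -571/180, complex-conjugate roots (-1/12) + ((1/60)*sqrt(2855))*i and (-1/12) - ((1/60)*sqrt(2855))*i; poles of order 1, moduli (2/5)*sqrt(5) and (2/5)*sqrt(5).
The radius of convergence is the smallest modulus among the singular points: (2/5)*sqrt(5).


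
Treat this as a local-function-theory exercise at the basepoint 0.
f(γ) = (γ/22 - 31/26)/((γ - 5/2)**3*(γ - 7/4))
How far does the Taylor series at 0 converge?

Denominator factor (γ - 7/4): pole of order 1 at 7/4, modulus 7/4.
Denominator factor (γ - 5/2)^3: pole of order 3 at 5/2, modulus 5/2.
The radius of convergence is the smallest modulus among the singular points: 7/4.

The radius of convergence is 7/4.


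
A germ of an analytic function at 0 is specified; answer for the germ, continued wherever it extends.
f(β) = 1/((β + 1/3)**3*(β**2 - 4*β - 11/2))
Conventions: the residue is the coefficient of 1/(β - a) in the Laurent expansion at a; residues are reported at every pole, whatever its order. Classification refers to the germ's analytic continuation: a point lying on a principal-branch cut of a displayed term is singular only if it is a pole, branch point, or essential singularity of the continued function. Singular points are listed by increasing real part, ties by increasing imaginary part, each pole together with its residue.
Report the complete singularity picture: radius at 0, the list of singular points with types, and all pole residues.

Radius of convergence at 0: 1/3.
At 2 - (1/2)*sqrt(38): a pole of order 1; residue 75330/389017 + (230958/7391323)*sqrt(38).
At -1/3: a pole of order 3; residue -150660/389017.
At 2 + (1/2)*sqrt(38): a pole of order 1; residue 75330/389017 - (230958/7391323)*sqrt(38).

Denominator factor (β + 1/3)^3: pole of order 3 at -1/3, modulus 1/3.
Denominator factor (β**2 - 4*β - 11/2): discriminant 38, real irrational roots 2 + (1/2)*sqrt(38) and 2 - (1/2)*sqrt(38); poles of order 1, moduli 2 + (1/2)*sqrt(38) and -2 + (1/2)*sqrt(38).
The radius of convergence is the smallest modulus among the singular points: 1/3.
The factor β**2 - 4*β - 11/2 splits as (β - a)(β - a') with a = 2 - (1/2)*sqrt(38), a' = 2 + (1/2)*sqrt(38). At the order-1 pole a set g(β) = (β - a)*f(β) = [(β + 1/3)**(-3)] / (β - a').
Simple pole: residue = g(a) at a = 2 - (1/2)*sqrt(38), which is 75330/389017 + (230958/7391323)*sqrt(38).
At the order-3 pole -1/3 set g(β) = (β - (-1/3))^3*f(β) = 1/(β**2 - 4*β - 11/2).
Order-3 pole: residue = g''(a)/2; g''(-1/3) = -301320/389017, so the residue is -150660/389017.
The factor β**2 - 4*β - 11/2 splits as (β - a)(β - a') with a = 2 + (1/2)*sqrt(38), a' = 2 - (1/2)*sqrt(38). At the order-1 pole a set g(β) = (β - a)*f(β) = [(β + 1/3)**(-3)] / (β - a').
Simple pole: residue = g(a) at a = 2 + (1/2)*sqrt(38), which is 75330/389017 - (230958/7391323)*sqrt(38).
List the singular points by increasing real part (a conjugate pair: the negative imaginary part first).


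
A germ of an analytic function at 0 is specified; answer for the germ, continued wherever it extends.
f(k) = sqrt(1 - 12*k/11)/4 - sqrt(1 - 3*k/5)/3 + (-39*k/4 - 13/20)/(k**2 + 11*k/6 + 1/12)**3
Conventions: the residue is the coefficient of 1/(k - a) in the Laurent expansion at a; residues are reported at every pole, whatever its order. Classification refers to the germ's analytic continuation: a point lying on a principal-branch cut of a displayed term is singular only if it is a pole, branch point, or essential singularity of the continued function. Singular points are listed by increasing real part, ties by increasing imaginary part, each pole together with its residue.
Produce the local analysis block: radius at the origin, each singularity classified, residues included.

Radius of convergence at 0: 11/12 - (1/12)*sqrt(109).
At -11/12 - (1/12)*sqrt(109): a pole of order 3; residue -(1933308/6475145)*sqrt(109).
At -11/12 + (1/12)*sqrt(109): a pole of order 3; residue (1933308/6475145)*sqrt(109).
At 11/12: an algebraic (square-root) branch point.
At 5/3: an algebraic (square-root) branch point.

Denominator factor (k**2 + 11*k/6 + 1/12)^3: discriminant 109/36, real irrational roots -11/12 + (1/12)*sqrt(109) and -11/12 - (1/12)*sqrt(109); poles of order 3, moduli 11/12 - (1/12)*sqrt(109) and 11/12 + (1/12)*sqrt(109).
Branch term (-1/3)*sqrt(1 - k/(5/3)): its argument vanishes at k = 5/3, a square-root branch point, modulus 5/3.
Branch term (1/4)*sqrt(1 - k/(11/12)): its argument vanishes at k = 11/12, a square-root branch point, modulus 11/12.
The radius of convergence is the smallest modulus among the singular points: 11/12 - (1/12)*sqrt(109).
The branch terms are analytic at -11/12 - (1/12)*sqrt(109) and contribute nothing to the residue; only the rational part matters.
The factor k**2 + 11*k/6 + 1/12 splits as (k - a)(k - a') with a = -11/12 - (1/12)*sqrt(109), a' = -11/12 + (1/12)*sqrt(109). At the order-3 pole a set g(k) = (k - a)^3*(rational part) = [-39*k/4 - 13/20] / (k - a')^3.
Order-3 pole: residue = g''(a)/2; g''(-11/12 - (1/12)*sqrt(109)) = -(3866616/6475145)*sqrt(109), so the residue is -(1933308/6475145)*sqrt(109).
The branch terms are analytic at -11/12 + (1/12)*sqrt(109) and contribute nothing to the residue; only the rational part matters.
The factor k**2 + 11*k/6 + 1/12 splits as (k - a)(k - a') with a = -11/12 + (1/12)*sqrt(109), a' = -11/12 - (1/12)*sqrt(109). At the order-3 pole a set g(k) = (k - a)^3*(rational part) = [-39*k/4 - 13/20] / (k - a')^3.
Order-3 pole: residue = g''(a)/2; g''(-11/12 + (1/12)*sqrt(109)) = (3866616/6475145)*sqrt(109), so the residue is (1933308/6475145)*sqrt(109).
List the singular points by increasing real part (a conjugate pair: the negative imaginary part first).


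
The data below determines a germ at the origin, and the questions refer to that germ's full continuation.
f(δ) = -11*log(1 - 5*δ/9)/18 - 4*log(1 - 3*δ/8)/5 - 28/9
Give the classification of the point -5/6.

The point is a regular point.

There is no denominator, hence no pole anywhere.
Branch term log(1 - δ/(8/3)): argument at -5/6 is 21/16, nonzero, so -5/6 is not its branch point (a point on a principal cut is still regular for the continued germ).
Branch term log(1 - δ/(9/5)): argument at -5/6 is 79/54, nonzero, so -5/6 is not its branch point (a point on a principal cut is still regular for the continued germ).
So the germ continues analytically to -5/6.


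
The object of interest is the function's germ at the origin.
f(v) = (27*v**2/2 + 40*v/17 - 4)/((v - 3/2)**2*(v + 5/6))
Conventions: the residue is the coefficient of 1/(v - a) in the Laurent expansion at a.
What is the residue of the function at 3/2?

The residue is 12255/952.

At the order-2 pole 3/2 set g(v) = (v - (3/2))^2*f(v) = (27*v**2/2 + 40*v/17 - 4)/(v + 5/6).
Order-2 pole: residue = g'(a); g'(3/2) = 12255/952, so the residue is 12255/952.


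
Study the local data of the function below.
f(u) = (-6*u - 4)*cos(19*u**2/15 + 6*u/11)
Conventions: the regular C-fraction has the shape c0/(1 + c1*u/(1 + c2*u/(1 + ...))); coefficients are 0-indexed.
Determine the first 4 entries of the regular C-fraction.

Taylor coefficients (expand at 0): a_0 = -4, a_1 = -6, a_2 = 72/121, a_3 = 2212/605.
c0 = a_0 = -4. Peel one level at a time: if S = 1 + c*u/S' with S'(0) = 1, then c is the u-coefficient of S and S' = c*u/(S - 1).
S_1 = c0/f = 1 + (-3/2)*u + (1161/484)*u^2 + ...; c1 = -3/2.
S_2 = c1*u/(S_1 - 1) = 1 + (387/242)*u + (135986/219615)*u^2 + ...; c2 = 387/242.
S_3 = c2*u/(S_2 - 1) = 1 + (-271972/702405)*u + ...; c3 = -271972/702405.

The regular C-fraction coefficients are [-4, -3/2, 387/242, -271972/702405].


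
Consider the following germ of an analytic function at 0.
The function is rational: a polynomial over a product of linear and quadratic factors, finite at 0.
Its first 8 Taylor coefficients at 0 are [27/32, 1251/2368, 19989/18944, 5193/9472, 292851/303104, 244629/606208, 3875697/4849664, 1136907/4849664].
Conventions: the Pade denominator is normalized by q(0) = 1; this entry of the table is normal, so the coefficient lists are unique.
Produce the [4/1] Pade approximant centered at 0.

Taylor coefficients needed (read off): a_0 = 27/32, a_1 = 1251/2368, a_2 = 19989/18944, a_3 = 5193/9472, a_4 = 292851/303104, a_5 = 244629/606208.
Write the denominator as Q(φ) = 1 + q1*φ. Requiring Q*f - P = O(φ^6) with deg P <= 4 kills the coefficients of φ^5..φ^5 in Q*f:
  φ^5: a_5 + q1*a_4 = 0, i.e. 244629/606208 + (292851/303104)*q1 = 0.
Solving this linear system: q1 = -27181/65078.
The numerator is Q*f truncated at degree 4: P0 = a_0 = 27/32; P1 = a_1 + q1*a_0 = 6776235/38526176; P2 = a_2 + q1*a_1 = 514408347/616418816; P3 = a_3 + q1*a_2 = 132579099/1232837632; P4 = a_4 + q1*a_3 = 7270663761/9862701056.

The Pade approximant has numerator coefficients [27/32, 6776235/38526176, 514408347/616418816, 132579099/1232837632, 7270663761/9862701056]; denominator coefficients [1, -27181/65078].


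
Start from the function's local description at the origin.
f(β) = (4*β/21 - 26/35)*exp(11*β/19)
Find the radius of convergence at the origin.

The radius of convergence is infinite.

The factor exp(11*β/19) is entire and contributes no finite singular point.
The polynomial part has no poles.
No finite singular points: the Taylor series at 0 converges everywhere.


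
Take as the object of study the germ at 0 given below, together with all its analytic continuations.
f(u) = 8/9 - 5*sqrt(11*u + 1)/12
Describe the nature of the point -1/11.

The point is an algebraic (square-root) branch point.

The term (-5/12)*sqrt(1 - u/(-1/11)) has argument 1 - -1/11/(-1/11) = 0 at -1/11: a square-root (algebraic, two-sheeted) branch point; the remaining terms are analytic or single-valued there.


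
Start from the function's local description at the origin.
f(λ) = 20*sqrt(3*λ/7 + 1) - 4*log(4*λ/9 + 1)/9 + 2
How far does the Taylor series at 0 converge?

The radius of convergence is 9/4.

Branch term (20)*sqrt(1 - λ/(-7/3)): its argument vanishes at λ = -7/3, a square-root branch point, modulus 7/3.
Branch term (-4/9)*log(1 - λ/(-9/4)): its argument vanishes at λ = -9/4, a logarithmic branch point, modulus 9/4.
The radius of convergence is the smallest modulus among the singular points: 9/4.


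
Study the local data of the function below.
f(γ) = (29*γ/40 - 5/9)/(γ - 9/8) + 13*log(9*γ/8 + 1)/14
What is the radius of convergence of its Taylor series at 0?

The radius of convergence is 8/9.

Denominator factor (γ - 9/8): pole of order 1 at 9/8, modulus 9/8.
Branch term (13/14)*log(1 - γ/(-8/9)): its argument vanishes at γ = -8/9, a logarithmic branch point, modulus 8/9.
The radius of convergence is the smallest modulus among the singular points: 8/9.


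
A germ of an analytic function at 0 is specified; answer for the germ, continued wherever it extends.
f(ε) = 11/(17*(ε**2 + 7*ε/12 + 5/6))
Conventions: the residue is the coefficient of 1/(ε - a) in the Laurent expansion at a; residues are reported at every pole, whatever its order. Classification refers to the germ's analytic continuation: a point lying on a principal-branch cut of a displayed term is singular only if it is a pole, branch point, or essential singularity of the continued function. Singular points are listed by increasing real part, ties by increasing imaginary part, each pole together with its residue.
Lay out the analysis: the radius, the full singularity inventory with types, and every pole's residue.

Denominator factor (ε**2 + 7*ε/12 + 5/6): discriminant -431/144, complex-conjugate roots (-7/24) + ((1/24)*sqrt(431))*i and (-7/24) - ((1/24)*sqrt(431))*i; poles of order 1, moduli (1/6)*sqrt(30) and (1/6)*sqrt(30).
The radius of convergence is the smallest modulus among the singular points: (1/6)*sqrt(30).
The factor ε**2 + 7*ε/12 + 5/6 splits as (ε - a)(ε - a') with a = (-7/24) - ((1/24)*sqrt(431))*i, a' = (-7/24) + ((1/24)*sqrt(431))*i. At the order-1 pole a set g(ε) = (ε - a)*f(ε) = [11/17] / (ε - a').
Simple pole: residue = g(a) at a = (-7/24) - ((1/24)*sqrt(431))*i, which is ((132/7327)*sqrt(431))*i.
The factor ε**2 + 7*ε/12 + 5/6 splits as (ε - a)(ε - a') with a = (-7/24) + ((1/24)*sqrt(431))*i, a' = (-7/24) - ((1/24)*sqrt(431))*i. At the order-1 pole a set g(ε) = (ε - a)*f(ε) = [11/17] / (ε - a').
Simple pole: residue = g(a) at a = (-7/24) + ((1/24)*sqrt(431))*i, which is -((132/7327)*sqrt(431))*i.
List the singular points by increasing real part (a conjugate pair: the negative imaginary part first).

Radius of convergence at 0: (1/6)*sqrt(30).
At (-7/24) - ((1/24)*sqrt(431))*i: a pole of order 1; residue ((132/7327)*sqrt(431))*i.
At (-7/24) + ((1/24)*sqrt(431))*i: a pole of order 1; residue -((132/7327)*sqrt(431))*i.


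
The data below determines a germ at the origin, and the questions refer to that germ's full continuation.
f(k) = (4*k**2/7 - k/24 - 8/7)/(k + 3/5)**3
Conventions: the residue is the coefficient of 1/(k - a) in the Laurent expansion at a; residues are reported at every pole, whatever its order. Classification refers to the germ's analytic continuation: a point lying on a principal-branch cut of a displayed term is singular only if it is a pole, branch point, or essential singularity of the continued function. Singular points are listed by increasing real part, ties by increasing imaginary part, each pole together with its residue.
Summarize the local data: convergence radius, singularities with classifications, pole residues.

Radius of convergence at 0: 3/5.
At -3/5: a pole of order 3; residue 4/7.

Denominator factor (k + 3/5)^3: pole of order 3 at -3/5, modulus 3/5.
The radius of convergence is the smallest modulus among the singular points: 3/5.
At the order-3 pole -3/5 set g(k) = (k - (-3/5))^3*f(k) = 4*k**2/7 - k/24 - 8/7.
Order-3 pole: residue = g''(a)/2; g''(-3/5) = 8/7, so the residue is 4/7.


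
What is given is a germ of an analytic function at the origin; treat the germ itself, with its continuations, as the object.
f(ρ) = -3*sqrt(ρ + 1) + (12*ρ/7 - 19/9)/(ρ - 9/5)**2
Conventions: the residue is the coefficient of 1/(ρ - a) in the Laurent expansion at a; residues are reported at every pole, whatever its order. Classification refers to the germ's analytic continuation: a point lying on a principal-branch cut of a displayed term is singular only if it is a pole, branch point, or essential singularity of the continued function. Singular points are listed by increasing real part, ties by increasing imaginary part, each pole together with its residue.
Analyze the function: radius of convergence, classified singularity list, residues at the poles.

Denominator factor (ρ - 9/5)^2: pole of order 2 at 9/5, modulus 9/5.
Branch term (-3)*sqrt(1 - ρ/(-1)): its argument vanishes at ρ = -1, a square-root branch point, modulus 1.
The radius of convergence is the smallest modulus among the singular points: 1.
The branch term is analytic at 9/5 and contributes nothing to the residue; only the rational part matters.
At the order-2 pole 9/5 set g(ρ) = (ρ - (9/5))^2*(rational part) = 12*ρ/7 - 19/9.
Order-2 pole: residue = g'(a); g'(9/5) = 12/7, so the residue is 12/7.
List the singular points by increasing real part (a conjugate pair: the negative imaginary part first).

Radius of convergence at 0: 1.
At -1: an algebraic (square-root) branch point.
At 9/5: a pole of order 2; residue 12/7.
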